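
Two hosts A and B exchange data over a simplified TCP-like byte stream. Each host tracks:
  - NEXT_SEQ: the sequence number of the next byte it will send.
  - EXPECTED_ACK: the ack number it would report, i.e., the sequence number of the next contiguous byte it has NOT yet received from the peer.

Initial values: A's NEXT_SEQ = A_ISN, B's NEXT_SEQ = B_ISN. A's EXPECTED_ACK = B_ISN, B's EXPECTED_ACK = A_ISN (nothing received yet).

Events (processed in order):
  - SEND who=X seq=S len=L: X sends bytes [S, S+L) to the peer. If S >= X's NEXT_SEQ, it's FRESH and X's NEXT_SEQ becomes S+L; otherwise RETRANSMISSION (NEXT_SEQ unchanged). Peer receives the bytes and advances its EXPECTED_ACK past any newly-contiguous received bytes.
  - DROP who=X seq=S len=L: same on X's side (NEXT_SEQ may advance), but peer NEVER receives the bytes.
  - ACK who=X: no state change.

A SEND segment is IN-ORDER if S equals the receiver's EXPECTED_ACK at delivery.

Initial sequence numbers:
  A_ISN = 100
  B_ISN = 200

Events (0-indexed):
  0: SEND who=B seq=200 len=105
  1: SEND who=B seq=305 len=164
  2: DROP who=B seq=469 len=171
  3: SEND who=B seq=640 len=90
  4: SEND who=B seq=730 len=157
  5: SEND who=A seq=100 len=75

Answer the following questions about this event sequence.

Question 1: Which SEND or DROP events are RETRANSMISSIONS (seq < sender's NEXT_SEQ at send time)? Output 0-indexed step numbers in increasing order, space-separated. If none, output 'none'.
Step 0: SEND seq=200 -> fresh
Step 1: SEND seq=305 -> fresh
Step 2: DROP seq=469 -> fresh
Step 3: SEND seq=640 -> fresh
Step 4: SEND seq=730 -> fresh
Step 5: SEND seq=100 -> fresh

Answer: none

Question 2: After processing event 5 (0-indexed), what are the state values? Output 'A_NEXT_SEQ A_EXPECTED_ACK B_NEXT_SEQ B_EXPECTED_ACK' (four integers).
After event 0: A_seq=100 A_ack=305 B_seq=305 B_ack=100
After event 1: A_seq=100 A_ack=469 B_seq=469 B_ack=100
After event 2: A_seq=100 A_ack=469 B_seq=640 B_ack=100
After event 3: A_seq=100 A_ack=469 B_seq=730 B_ack=100
After event 4: A_seq=100 A_ack=469 B_seq=887 B_ack=100
After event 5: A_seq=175 A_ack=469 B_seq=887 B_ack=175

175 469 887 175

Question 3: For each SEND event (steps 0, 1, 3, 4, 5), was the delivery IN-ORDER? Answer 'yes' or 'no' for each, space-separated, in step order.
Answer: yes yes no no yes

Derivation:
Step 0: SEND seq=200 -> in-order
Step 1: SEND seq=305 -> in-order
Step 3: SEND seq=640 -> out-of-order
Step 4: SEND seq=730 -> out-of-order
Step 5: SEND seq=100 -> in-order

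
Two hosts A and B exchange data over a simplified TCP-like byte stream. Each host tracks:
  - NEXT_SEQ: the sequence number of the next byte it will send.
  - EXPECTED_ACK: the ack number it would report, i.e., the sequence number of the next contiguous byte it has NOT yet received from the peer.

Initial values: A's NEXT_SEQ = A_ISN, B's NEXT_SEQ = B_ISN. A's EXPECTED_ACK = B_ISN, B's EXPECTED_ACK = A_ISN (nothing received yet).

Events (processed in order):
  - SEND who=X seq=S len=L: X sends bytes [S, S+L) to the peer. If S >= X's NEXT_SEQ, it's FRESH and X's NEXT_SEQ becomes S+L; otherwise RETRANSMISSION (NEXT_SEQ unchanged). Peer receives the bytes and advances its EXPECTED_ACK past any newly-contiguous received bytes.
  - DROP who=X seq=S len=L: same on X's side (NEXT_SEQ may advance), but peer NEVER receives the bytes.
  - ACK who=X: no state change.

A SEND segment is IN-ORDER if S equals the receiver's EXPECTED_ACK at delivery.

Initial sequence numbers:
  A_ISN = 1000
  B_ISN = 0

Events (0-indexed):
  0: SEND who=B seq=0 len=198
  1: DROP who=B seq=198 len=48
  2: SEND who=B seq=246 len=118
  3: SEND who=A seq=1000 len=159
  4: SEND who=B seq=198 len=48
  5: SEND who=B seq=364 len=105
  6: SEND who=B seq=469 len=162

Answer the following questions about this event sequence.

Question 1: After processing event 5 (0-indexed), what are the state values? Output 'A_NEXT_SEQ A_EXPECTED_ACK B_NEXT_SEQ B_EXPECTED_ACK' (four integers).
After event 0: A_seq=1000 A_ack=198 B_seq=198 B_ack=1000
After event 1: A_seq=1000 A_ack=198 B_seq=246 B_ack=1000
After event 2: A_seq=1000 A_ack=198 B_seq=364 B_ack=1000
After event 3: A_seq=1159 A_ack=198 B_seq=364 B_ack=1159
After event 4: A_seq=1159 A_ack=364 B_seq=364 B_ack=1159
After event 5: A_seq=1159 A_ack=469 B_seq=469 B_ack=1159

1159 469 469 1159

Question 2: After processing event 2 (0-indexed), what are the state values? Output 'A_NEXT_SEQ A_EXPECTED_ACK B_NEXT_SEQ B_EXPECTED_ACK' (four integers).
After event 0: A_seq=1000 A_ack=198 B_seq=198 B_ack=1000
After event 1: A_seq=1000 A_ack=198 B_seq=246 B_ack=1000
After event 2: A_seq=1000 A_ack=198 B_seq=364 B_ack=1000

1000 198 364 1000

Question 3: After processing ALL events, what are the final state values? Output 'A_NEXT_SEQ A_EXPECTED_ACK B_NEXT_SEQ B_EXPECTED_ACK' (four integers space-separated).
Answer: 1159 631 631 1159

Derivation:
After event 0: A_seq=1000 A_ack=198 B_seq=198 B_ack=1000
After event 1: A_seq=1000 A_ack=198 B_seq=246 B_ack=1000
After event 2: A_seq=1000 A_ack=198 B_seq=364 B_ack=1000
After event 3: A_seq=1159 A_ack=198 B_seq=364 B_ack=1159
After event 4: A_seq=1159 A_ack=364 B_seq=364 B_ack=1159
After event 5: A_seq=1159 A_ack=469 B_seq=469 B_ack=1159
After event 6: A_seq=1159 A_ack=631 B_seq=631 B_ack=1159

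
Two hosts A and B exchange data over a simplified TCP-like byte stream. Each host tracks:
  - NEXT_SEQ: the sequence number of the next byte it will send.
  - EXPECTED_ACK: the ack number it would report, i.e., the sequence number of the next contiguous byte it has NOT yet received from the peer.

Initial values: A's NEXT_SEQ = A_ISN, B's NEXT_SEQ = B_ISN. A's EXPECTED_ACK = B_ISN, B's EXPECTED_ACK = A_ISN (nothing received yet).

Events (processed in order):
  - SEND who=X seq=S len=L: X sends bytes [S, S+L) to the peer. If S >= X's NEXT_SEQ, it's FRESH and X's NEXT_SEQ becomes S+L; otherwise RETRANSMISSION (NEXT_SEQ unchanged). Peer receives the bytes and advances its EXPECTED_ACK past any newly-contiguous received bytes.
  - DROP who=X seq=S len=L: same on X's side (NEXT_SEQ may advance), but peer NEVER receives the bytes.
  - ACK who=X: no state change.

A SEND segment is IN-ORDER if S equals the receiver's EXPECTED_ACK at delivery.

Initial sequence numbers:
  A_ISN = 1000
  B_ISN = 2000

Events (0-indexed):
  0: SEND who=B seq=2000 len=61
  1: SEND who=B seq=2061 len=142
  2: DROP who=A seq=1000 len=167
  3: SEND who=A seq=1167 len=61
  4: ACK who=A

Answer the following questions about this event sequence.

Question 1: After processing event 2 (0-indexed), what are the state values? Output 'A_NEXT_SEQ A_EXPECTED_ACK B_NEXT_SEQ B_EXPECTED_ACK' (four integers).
After event 0: A_seq=1000 A_ack=2061 B_seq=2061 B_ack=1000
After event 1: A_seq=1000 A_ack=2203 B_seq=2203 B_ack=1000
After event 2: A_seq=1167 A_ack=2203 B_seq=2203 B_ack=1000

1167 2203 2203 1000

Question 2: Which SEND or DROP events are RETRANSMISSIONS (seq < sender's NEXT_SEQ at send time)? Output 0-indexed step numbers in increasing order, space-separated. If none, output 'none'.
Step 0: SEND seq=2000 -> fresh
Step 1: SEND seq=2061 -> fresh
Step 2: DROP seq=1000 -> fresh
Step 3: SEND seq=1167 -> fresh

Answer: none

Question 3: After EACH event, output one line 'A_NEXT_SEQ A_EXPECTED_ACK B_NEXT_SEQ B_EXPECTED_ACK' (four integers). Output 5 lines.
1000 2061 2061 1000
1000 2203 2203 1000
1167 2203 2203 1000
1228 2203 2203 1000
1228 2203 2203 1000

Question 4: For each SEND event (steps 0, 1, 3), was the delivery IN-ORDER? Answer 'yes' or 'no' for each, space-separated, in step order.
Step 0: SEND seq=2000 -> in-order
Step 1: SEND seq=2061 -> in-order
Step 3: SEND seq=1167 -> out-of-order

Answer: yes yes no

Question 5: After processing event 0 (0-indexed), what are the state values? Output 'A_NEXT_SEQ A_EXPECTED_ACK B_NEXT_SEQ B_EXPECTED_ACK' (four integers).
After event 0: A_seq=1000 A_ack=2061 B_seq=2061 B_ack=1000

1000 2061 2061 1000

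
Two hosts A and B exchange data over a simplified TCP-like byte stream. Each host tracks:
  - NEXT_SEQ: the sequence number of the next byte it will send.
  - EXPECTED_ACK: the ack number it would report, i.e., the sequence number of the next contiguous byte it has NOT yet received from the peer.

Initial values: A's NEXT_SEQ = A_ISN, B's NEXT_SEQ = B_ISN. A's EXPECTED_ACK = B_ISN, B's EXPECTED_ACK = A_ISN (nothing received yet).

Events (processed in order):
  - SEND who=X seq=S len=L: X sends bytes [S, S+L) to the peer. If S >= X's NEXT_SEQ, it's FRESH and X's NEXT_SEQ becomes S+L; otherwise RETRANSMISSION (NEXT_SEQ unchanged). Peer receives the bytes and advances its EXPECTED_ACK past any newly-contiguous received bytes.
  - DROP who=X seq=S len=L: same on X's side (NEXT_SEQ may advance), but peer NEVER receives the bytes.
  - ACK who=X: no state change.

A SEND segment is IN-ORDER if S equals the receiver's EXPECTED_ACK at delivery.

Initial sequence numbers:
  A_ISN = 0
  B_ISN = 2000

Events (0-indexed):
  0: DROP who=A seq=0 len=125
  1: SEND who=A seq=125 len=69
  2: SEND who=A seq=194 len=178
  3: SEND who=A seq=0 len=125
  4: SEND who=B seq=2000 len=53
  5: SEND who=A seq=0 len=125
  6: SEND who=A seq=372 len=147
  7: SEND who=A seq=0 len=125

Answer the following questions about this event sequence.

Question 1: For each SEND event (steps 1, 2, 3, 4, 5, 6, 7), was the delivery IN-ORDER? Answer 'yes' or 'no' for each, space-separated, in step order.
Answer: no no yes yes no yes no

Derivation:
Step 1: SEND seq=125 -> out-of-order
Step 2: SEND seq=194 -> out-of-order
Step 3: SEND seq=0 -> in-order
Step 4: SEND seq=2000 -> in-order
Step 5: SEND seq=0 -> out-of-order
Step 6: SEND seq=372 -> in-order
Step 7: SEND seq=0 -> out-of-order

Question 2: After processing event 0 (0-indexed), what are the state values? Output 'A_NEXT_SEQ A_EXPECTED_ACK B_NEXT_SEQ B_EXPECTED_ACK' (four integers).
After event 0: A_seq=125 A_ack=2000 B_seq=2000 B_ack=0

125 2000 2000 0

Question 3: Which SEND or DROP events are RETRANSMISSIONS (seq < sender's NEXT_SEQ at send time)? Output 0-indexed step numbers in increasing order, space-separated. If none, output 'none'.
Answer: 3 5 7

Derivation:
Step 0: DROP seq=0 -> fresh
Step 1: SEND seq=125 -> fresh
Step 2: SEND seq=194 -> fresh
Step 3: SEND seq=0 -> retransmit
Step 4: SEND seq=2000 -> fresh
Step 5: SEND seq=0 -> retransmit
Step 6: SEND seq=372 -> fresh
Step 7: SEND seq=0 -> retransmit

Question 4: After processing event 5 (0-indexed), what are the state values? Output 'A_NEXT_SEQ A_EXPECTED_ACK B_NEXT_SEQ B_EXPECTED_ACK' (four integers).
After event 0: A_seq=125 A_ack=2000 B_seq=2000 B_ack=0
After event 1: A_seq=194 A_ack=2000 B_seq=2000 B_ack=0
After event 2: A_seq=372 A_ack=2000 B_seq=2000 B_ack=0
After event 3: A_seq=372 A_ack=2000 B_seq=2000 B_ack=372
After event 4: A_seq=372 A_ack=2053 B_seq=2053 B_ack=372
After event 5: A_seq=372 A_ack=2053 B_seq=2053 B_ack=372

372 2053 2053 372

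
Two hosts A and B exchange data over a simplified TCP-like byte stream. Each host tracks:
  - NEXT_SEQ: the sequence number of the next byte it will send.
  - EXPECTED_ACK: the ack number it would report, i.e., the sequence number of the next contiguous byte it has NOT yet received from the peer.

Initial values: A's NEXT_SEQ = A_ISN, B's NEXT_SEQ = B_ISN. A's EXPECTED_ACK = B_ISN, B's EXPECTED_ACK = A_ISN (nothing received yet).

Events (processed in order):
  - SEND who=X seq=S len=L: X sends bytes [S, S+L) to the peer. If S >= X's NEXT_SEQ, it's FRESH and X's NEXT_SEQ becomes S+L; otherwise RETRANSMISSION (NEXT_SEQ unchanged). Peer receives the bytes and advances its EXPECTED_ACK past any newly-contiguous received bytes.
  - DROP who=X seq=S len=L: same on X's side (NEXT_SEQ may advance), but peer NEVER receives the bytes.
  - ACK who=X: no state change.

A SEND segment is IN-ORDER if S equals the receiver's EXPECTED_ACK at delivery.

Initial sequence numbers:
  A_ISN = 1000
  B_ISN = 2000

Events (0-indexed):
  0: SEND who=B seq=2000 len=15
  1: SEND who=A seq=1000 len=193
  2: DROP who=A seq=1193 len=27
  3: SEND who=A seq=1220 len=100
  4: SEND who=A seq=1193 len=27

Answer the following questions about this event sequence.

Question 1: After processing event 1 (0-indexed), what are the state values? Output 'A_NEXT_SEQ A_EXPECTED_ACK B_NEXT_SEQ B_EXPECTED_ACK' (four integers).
After event 0: A_seq=1000 A_ack=2015 B_seq=2015 B_ack=1000
After event 1: A_seq=1193 A_ack=2015 B_seq=2015 B_ack=1193

1193 2015 2015 1193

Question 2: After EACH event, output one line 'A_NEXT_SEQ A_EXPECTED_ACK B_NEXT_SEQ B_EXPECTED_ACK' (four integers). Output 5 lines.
1000 2015 2015 1000
1193 2015 2015 1193
1220 2015 2015 1193
1320 2015 2015 1193
1320 2015 2015 1320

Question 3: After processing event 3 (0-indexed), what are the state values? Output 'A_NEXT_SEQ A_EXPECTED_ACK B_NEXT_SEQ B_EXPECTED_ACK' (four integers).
After event 0: A_seq=1000 A_ack=2015 B_seq=2015 B_ack=1000
After event 1: A_seq=1193 A_ack=2015 B_seq=2015 B_ack=1193
After event 2: A_seq=1220 A_ack=2015 B_seq=2015 B_ack=1193
After event 3: A_seq=1320 A_ack=2015 B_seq=2015 B_ack=1193

1320 2015 2015 1193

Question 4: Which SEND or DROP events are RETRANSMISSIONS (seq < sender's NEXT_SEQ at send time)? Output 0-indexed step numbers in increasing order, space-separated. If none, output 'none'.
Answer: 4

Derivation:
Step 0: SEND seq=2000 -> fresh
Step 1: SEND seq=1000 -> fresh
Step 2: DROP seq=1193 -> fresh
Step 3: SEND seq=1220 -> fresh
Step 4: SEND seq=1193 -> retransmit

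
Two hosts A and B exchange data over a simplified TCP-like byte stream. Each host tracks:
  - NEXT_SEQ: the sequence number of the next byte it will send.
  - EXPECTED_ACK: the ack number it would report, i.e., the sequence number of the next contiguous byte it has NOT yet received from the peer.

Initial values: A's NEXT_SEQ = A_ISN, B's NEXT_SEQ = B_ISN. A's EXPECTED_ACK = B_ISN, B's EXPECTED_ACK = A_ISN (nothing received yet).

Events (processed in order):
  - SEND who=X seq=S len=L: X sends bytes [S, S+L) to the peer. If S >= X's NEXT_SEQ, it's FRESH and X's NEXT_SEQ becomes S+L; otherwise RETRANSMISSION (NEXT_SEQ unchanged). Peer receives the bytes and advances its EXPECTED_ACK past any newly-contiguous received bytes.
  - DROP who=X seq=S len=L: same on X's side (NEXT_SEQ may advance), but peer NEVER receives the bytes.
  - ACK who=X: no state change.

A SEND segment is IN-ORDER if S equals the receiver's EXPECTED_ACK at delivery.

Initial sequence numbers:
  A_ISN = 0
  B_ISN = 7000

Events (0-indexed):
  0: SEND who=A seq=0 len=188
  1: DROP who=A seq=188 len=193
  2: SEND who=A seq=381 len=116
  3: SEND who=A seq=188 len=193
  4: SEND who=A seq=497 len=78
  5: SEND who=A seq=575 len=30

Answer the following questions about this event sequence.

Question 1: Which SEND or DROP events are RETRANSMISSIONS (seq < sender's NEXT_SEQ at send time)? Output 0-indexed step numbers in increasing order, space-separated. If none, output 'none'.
Step 0: SEND seq=0 -> fresh
Step 1: DROP seq=188 -> fresh
Step 2: SEND seq=381 -> fresh
Step 3: SEND seq=188 -> retransmit
Step 4: SEND seq=497 -> fresh
Step 5: SEND seq=575 -> fresh

Answer: 3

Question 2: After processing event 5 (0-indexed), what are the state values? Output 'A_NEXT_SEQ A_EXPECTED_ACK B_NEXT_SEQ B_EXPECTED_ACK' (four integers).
After event 0: A_seq=188 A_ack=7000 B_seq=7000 B_ack=188
After event 1: A_seq=381 A_ack=7000 B_seq=7000 B_ack=188
After event 2: A_seq=497 A_ack=7000 B_seq=7000 B_ack=188
After event 3: A_seq=497 A_ack=7000 B_seq=7000 B_ack=497
After event 4: A_seq=575 A_ack=7000 B_seq=7000 B_ack=575
After event 5: A_seq=605 A_ack=7000 B_seq=7000 B_ack=605

605 7000 7000 605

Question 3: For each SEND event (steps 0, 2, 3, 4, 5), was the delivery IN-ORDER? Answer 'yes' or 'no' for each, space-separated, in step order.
Answer: yes no yes yes yes

Derivation:
Step 0: SEND seq=0 -> in-order
Step 2: SEND seq=381 -> out-of-order
Step 3: SEND seq=188 -> in-order
Step 4: SEND seq=497 -> in-order
Step 5: SEND seq=575 -> in-order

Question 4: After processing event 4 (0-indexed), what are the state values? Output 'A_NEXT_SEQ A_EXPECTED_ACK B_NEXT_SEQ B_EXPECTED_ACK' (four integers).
After event 0: A_seq=188 A_ack=7000 B_seq=7000 B_ack=188
After event 1: A_seq=381 A_ack=7000 B_seq=7000 B_ack=188
After event 2: A_seq=497 A_ack=7000 B_seq=7000 B_ack=188
After event 3: A_seq=497 A_ack=7000 B_seq=7000 B_ack=497
After event 4: A_seq=575 A_ack=7000 B_seq=7000 B_ack=575

575 7000 7000 575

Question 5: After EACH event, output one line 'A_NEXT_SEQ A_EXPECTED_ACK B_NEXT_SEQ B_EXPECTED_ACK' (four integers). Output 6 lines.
188 7000 7000 188
381 7000 7000 188
497 7000 7000 188
497 7000 7000 497
575 7000 7000 575
605 7000 7000 605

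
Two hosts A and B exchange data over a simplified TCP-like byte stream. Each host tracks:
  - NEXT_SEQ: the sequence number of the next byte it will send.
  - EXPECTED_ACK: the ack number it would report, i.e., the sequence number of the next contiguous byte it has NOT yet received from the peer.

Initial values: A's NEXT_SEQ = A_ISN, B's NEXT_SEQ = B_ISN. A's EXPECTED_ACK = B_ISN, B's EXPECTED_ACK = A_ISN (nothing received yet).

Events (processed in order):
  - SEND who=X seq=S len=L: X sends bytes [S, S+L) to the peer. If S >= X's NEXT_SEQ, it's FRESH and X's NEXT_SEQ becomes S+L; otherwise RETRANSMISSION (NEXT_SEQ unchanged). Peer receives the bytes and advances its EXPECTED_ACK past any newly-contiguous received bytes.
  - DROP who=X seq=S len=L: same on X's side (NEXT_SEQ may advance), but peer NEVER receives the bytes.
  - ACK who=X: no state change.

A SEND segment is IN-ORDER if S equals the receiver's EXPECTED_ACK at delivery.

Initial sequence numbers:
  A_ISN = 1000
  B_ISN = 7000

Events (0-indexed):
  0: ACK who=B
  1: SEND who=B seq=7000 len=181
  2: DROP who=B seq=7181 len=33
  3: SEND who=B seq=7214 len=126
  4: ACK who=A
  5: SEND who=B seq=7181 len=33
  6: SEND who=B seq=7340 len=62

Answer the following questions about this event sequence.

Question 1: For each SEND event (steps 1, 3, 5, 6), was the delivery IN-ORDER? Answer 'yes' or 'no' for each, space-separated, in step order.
Answer: yes no yes yes

Derivation:
Step 1: SEND seq=7000 -> in-order
Step 3: SEND seq=7214 -> out-of-order
Step 5: SEND seq=7181 -> in-order
Step 6: SEND seq=7340 -> in-order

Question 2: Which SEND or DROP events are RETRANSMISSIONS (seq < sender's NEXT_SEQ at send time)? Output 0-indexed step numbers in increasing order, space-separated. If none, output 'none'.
Step 1: SEND seq=7000 -> fresh
Step 2: DROP seq=7181 -> fresh
Step 3: SEND seq=7214 -> fresh
Step 5: SEND seq=7181 -> retransmit
Step 6: SEND seq=7340 -> fresh

Answer: 5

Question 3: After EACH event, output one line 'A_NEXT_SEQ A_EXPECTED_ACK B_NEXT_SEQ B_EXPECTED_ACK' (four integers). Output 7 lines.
1000 7000 7000 1000
1000 7181 7181 1000
1000 7181 7214 1000
1000 7181 7340 1000
1000 7181 7340 1000
1000 7340 7340 1000
1000 7402 7402 1000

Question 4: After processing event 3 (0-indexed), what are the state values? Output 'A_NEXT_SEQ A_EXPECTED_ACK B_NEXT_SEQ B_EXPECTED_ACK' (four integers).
After event 0: A_seq=1000 A_ack=7000 B_seq=7000 B_ack=1000
After event 1: A_seq=1000 A_ack=7181 B_seq=7181 B_ack=1000
After event 2: A_seq=1000 A_ack=7181 B_seq=7214 B_ack=1000
After event 3: A_seq=1000 A_ack=7181 B_seq=7340 B_ack=1000

1000 7181 7340 1000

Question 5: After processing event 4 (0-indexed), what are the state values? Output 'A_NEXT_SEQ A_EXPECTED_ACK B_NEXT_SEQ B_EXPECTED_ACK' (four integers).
After event 0: A_seq=1000 A_ack=7000 B_seq=7000 B_ack=1000
After event 1: A_seq=1000 A_ack=7181 B_seq=7181 B_ack=1000
After event 2: A_seq=1000 A_ack=7181 B_seq=7214 B_ack=1000
After event 3: A_seq=1000 A_ack=7181 B_seq=7340 B_ack=1000
After event 4: A_seq=1000 A_ack=7181 B_seq=7340 B_ack=1000

1000 7181 7340 1000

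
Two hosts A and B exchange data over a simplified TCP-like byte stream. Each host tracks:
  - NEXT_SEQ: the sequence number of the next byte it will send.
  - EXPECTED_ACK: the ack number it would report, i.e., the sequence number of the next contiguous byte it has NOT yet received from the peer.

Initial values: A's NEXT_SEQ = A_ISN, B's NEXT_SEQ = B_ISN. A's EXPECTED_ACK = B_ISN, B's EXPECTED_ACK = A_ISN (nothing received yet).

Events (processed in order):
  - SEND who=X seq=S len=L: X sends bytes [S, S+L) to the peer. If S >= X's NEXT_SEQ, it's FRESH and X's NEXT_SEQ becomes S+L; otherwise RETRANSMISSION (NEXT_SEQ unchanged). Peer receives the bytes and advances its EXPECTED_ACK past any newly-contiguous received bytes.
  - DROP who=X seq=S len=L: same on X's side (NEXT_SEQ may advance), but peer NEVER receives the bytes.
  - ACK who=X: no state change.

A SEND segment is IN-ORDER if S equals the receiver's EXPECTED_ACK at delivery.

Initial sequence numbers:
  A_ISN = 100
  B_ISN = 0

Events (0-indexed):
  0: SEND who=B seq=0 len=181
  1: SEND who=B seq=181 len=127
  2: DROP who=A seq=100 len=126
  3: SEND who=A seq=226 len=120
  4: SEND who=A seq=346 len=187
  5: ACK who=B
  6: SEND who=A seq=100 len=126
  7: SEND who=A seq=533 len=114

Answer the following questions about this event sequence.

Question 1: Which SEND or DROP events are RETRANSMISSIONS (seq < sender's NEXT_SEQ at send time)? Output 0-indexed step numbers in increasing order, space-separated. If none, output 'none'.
Step 0: SEND seq=0 -> fresh
Step 1: SEND seq=181 -> fresh
Step 2: DROP seq=100 -> fresh
Step 3: SEND seq=226 -> fresh
Step 4: SEND seq=346 -> fresh
Step 6: SEND seq=100 -> retransmit
Step 7: SEND seq=533 -> fresh

Answer: 6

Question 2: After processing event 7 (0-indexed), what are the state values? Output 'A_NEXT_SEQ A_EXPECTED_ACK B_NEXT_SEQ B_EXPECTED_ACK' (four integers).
After event 0: A_seq=100 A_ack=181 B_seq=181 B_ack=100
After event 1: A_seq=100 A_ack=308 B_seq=308 B_ack=100
After event 2: A_seq=226 A_ack=308 B_seq=308 B_ack=100
After event 3: A_seq=346 A_ack=308 B_seq=308 B_ack=100
After event 4: A_seq=533 A_ack=308 B_seq=308 B_ack=100
After event 5: A_seq=533 A_ack=308 B_seq=308 B_ack=100
After event 6: A_seq=533 A_ack=308 B_seq=308 B_ack=533
After event 7: A_seq=647 A_ack=308 B_seq=308 B_ack=647

647 308 308 647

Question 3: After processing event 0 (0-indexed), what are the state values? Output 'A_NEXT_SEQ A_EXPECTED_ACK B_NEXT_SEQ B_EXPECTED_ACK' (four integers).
After event 0: A_seq=100 A_ack=181 B_seq=181 B_ack=100

100 181 181 100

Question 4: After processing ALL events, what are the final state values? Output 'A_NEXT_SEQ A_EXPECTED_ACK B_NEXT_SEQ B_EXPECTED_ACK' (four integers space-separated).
Answer: 647 308 308 647

Derivation:
After event 0: A_seq=100 A_ack=181 B_seq=181 B_ack=100
After event 1: A_seq=100 A_ack=308 B_seq=308 B_ack=100
After event 2: A_seq=226 A_ack=308 B_seq=308 B_ack=100
After event 3: A_seq=346 A_ack=308 B_seq=308 B_ack=100
After event 4: A_seq=533 A_ack=308 B_seq=308 B_ack=100
After event 5: A_seq=533 A_ack=308 B_seq=308 B_ack=100
After event 6: A_seq=533 A_ack=308 B_seq=308 B_ack=533
After event 7: A_seq=647 A_ack=308 B_seq=308 B_ack=647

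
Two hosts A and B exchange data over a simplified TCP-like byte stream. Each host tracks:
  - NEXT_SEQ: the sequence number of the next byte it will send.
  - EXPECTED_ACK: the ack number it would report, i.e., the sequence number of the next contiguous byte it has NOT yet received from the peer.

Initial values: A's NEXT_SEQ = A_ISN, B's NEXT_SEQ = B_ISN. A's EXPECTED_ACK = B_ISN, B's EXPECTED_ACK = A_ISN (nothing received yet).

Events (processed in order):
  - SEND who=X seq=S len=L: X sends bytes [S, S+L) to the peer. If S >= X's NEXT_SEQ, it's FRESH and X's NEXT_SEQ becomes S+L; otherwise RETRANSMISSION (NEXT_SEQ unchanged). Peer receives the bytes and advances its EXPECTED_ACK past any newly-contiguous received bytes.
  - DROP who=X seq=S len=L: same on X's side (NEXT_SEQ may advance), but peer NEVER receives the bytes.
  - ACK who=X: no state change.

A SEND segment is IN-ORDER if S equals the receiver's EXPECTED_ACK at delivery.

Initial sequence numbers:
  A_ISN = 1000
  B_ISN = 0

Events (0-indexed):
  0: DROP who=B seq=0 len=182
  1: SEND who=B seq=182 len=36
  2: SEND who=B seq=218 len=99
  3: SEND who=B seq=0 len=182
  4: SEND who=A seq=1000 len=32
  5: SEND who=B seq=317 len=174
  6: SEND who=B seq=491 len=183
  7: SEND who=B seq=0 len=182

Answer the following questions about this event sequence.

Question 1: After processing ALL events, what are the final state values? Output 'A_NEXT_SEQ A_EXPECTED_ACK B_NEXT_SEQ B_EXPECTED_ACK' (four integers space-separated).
After event 0: A_seq=1000 A_ack=0 B_seq=182 B_ack=1000
After event 1: A_seq=1000 A_ack=0 B_seq=218 B_ack=1000
After event 2: A_seq=1000 A_ack=0 B_seq=317 B_ack=1000
After event 3: A_seq=1000 A_ack=317 B_seq=317 B_ack=1000
After event 4: A_seq=1032 A_ack=317 B_seq=317 B_ack=1032
After event 5: A_seq=1032 A_ack=491 B_seq=491 B_ack=1032
After event 6: A_seq=1032 A_ack=674 B_seq=674 B_ack=1032
After event 7: A_seq=1032 A_ack=674 B_seq=674 B_ack=1032

Answer: 1032 674 674 1032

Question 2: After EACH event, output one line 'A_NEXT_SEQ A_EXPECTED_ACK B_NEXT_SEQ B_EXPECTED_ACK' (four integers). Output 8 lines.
1000 0 182 1000
1000 0 218 1000
1000 0 317 1000
1000 317 317 1000
1032 317 317 1032
1032 491 491 1032
1032 674 674 1032
1032 674 674 1032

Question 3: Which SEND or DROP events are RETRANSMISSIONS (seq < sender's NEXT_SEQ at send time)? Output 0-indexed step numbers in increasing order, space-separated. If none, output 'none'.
Step 0: DROP seq=0 -> fresh
Step 1: SEND seq=182 -> fresh
Step 2: SEND seq=218 -> fresh
Step 3: SEND seq=0 -> retransmit
Step 4: SEND seq=1000 -> fresh
Step 5: SEND seq=317 -> fresh
Step 6: SEND seq=491 -> fresh
Step 7: SEND seq=0 -> retransmit

Answer: 3 7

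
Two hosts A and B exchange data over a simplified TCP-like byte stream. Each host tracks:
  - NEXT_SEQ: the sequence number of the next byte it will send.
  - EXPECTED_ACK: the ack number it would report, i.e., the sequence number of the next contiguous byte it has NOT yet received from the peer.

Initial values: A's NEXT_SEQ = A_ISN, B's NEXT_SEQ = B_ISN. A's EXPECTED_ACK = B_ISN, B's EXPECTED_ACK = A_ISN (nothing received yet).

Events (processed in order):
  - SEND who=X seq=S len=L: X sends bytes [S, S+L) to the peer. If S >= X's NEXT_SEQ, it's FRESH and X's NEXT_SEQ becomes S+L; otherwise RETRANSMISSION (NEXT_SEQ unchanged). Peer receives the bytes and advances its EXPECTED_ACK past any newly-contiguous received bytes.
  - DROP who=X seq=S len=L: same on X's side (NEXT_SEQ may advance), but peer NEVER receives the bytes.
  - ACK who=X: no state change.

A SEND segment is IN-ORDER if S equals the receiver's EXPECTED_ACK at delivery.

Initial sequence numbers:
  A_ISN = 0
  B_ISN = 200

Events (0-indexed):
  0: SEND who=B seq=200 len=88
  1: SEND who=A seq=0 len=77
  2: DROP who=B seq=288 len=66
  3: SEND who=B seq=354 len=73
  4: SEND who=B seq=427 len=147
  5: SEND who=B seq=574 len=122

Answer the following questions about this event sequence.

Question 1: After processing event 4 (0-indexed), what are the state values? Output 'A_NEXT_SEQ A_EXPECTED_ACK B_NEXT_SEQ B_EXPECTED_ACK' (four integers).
After event 0: A_seq=0 A_ack=288 B_seq=288 B_ack=0
After event 1: A_seq=77 A_ack=288 B_seq=288 B_ack=77
After event 2: A_seq=77 A_ack=288 B_seq=354 B_ack=77
After event 3: A_seq=77 A_ack=288 B_seq=427 B_ack=77
After event 4: A_seq=77 A_ack=288 B_seq=574 B_ack=77

77 288 574 77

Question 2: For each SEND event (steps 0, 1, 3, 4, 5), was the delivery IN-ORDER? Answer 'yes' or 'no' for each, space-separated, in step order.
Answer: yes yes no no no

Derivation:
Step 0: SEND seq=200 -> in-order
Step 1: SEND seq=0 -> in-order
Step 3: SEND seq=354 -> out-of-order
Step 4: SEND seq=427 -> out-of-order
Step 5: SEND seq=574 -> out-of-order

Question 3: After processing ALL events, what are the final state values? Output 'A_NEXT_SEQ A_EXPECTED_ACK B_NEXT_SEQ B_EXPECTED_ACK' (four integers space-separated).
Answer: 77 288 696 77

Derivation:
After event 0: A_seq=0 A_ack=288 B_seq=288 B_ack=0
After event 1: A_seq=77 A_ack=288 B_seq=288 B_ack=77
After event 2: A_seq=77 A_ack=288 B_seq=354 B_ack=77
After event 3: A_seq=77 A_ack=288 B_seq=427 B_ack=77
After event 4: A_seq=77 A_ack=288 B_seq=574 B_ack=77
After event 5: A_seq=77 A_ack=288 B_seq=696 B_ack=77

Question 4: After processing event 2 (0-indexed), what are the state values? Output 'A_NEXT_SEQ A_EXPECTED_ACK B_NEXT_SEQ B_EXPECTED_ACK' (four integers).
After event 0: A_seq=0 A_ack=288 B_seq=288 B_ack=0
After event 1: A_seq=77 A_ack=288 B_seq=288 B_ack=77
After event 2: A_seq=77 A_ack=288 B_seq=354 B_ack=77

77 288 354 77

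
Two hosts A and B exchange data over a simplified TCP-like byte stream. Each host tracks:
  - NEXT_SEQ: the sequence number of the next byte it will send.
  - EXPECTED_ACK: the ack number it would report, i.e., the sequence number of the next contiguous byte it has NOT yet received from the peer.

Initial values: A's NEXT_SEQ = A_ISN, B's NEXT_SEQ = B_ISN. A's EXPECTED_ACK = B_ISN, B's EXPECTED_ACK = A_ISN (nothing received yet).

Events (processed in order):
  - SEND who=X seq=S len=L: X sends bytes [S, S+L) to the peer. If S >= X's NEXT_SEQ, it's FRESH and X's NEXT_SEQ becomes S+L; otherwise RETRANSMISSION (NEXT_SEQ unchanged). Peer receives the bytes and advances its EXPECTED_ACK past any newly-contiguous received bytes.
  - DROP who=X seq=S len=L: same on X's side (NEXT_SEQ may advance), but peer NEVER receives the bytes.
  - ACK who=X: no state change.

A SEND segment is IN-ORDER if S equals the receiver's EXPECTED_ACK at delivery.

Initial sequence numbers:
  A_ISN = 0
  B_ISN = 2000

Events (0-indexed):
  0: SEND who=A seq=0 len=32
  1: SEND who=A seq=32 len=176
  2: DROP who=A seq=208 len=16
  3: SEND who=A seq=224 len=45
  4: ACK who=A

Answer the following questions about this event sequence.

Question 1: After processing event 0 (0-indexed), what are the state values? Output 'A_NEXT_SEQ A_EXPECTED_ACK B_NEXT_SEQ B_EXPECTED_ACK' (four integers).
After event 0: A_seq=32 A_ack=2000 B_seq=2000 B_ack=32

32 2000 2000 32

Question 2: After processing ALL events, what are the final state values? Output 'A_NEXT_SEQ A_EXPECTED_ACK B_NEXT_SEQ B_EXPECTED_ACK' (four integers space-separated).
After event 0: A_seq=32 A_ack=2000 B_seq=2000 B_ack=32
After event 1: A_seq=208 A_ack=2000 B_seq=2000 B_ack=208
After event 2: A_seq=224 A_ack=2000 B_seq=2000 B_ack=208
After event 3: A_seq=269 A_ack=2000 B_seq=2000 B_ack=208
After event 4: A_seq=269 A_ack=2000 B_seq=2000 B_ack=208

Answer: 269 2000 2000 208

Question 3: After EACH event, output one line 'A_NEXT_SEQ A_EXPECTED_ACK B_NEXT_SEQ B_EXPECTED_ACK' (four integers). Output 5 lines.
32 2000 2000 32
208 2000 2000 208
224 2000 2000 208
269 2000 2000 208
269 2000 2000 208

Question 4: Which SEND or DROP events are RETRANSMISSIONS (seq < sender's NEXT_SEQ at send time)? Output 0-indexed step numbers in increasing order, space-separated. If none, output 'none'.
Answer: none

Derivation:
Step 0: SEND seq=0 -> fresh
Step 1: SEND seq=32 -> fresh
Step 2: DROP seq=208 -> fresh
Step 3: SEND seq=224 -> fresh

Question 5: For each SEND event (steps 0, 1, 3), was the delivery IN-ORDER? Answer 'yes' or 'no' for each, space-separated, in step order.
Answer: yes yes no

Derivation:
Step 0: SEND seq=0 -> in-order
Step 1: SEND seq=32 -> in-order
Step 3: SEND seq=224 -> out-of-order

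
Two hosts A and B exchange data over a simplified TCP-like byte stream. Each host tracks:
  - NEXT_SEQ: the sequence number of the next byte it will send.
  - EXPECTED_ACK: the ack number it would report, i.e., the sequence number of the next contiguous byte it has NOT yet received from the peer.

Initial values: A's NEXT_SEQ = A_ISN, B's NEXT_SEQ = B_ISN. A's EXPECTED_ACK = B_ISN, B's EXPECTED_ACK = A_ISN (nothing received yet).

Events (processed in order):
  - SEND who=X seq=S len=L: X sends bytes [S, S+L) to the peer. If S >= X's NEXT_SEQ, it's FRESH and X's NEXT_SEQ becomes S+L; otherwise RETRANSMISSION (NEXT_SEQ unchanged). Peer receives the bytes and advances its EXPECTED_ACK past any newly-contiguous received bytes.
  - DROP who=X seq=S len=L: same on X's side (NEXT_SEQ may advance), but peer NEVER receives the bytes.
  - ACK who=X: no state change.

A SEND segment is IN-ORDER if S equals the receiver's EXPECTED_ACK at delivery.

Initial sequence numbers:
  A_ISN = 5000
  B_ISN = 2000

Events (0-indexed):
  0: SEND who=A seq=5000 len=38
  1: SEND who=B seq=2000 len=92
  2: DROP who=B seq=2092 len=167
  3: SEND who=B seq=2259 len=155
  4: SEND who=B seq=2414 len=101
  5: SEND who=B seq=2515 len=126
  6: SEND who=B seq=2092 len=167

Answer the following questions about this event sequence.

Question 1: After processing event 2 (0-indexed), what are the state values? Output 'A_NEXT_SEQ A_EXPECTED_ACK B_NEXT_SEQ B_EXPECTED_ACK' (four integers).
After event 0: A_seq=5038 A_ack=2000 B_seq=2000 B_ack=5038
After event 1: A_seq=5038 A_ack=2092 B_seq=2092 B_ack=5038
After event 2: A_seq=5038 A_ack=2092 B_seq=2259 B_ack=5038

5038 2092 2259 5038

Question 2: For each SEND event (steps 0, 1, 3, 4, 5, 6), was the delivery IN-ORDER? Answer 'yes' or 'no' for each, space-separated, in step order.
Step 0: SEND seq=5000 -> in-order
Step 1: SEND seq=2000 -> in-order
Step 3: SEND seq=2259 -> out-of-order
Step 4: SEND seq=2414 -> out-of-order
Step 5: SEND seq=2515 -> out-of-order
Step 6: SEND seq=2092 -> in-order

Answer: yes yes no no no yes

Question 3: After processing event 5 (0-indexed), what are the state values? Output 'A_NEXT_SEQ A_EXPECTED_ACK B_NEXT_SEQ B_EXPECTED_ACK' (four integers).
After event 0: A_seq=5038 A_ack=2000 B_seq=2000 B_ack=5038
After event 1: A_seq=5038 A_ack=2092 B_seq=2092 B_ack=5038
After event 2: A_seq=5038 A_ack=2092 B_seq=2259 B_ack=5038
After event 3: A_seq=5038 A_ack=2092 B_seq=2414 B_ack=5038
After event 4: A_seq=5038 A_ack=2092 B_seq=2515 B_ack=5038
After event 5: A_seq=5038 A_ack=2092 B_seq=2641 B_ack=5038

5038 2092 2641 5038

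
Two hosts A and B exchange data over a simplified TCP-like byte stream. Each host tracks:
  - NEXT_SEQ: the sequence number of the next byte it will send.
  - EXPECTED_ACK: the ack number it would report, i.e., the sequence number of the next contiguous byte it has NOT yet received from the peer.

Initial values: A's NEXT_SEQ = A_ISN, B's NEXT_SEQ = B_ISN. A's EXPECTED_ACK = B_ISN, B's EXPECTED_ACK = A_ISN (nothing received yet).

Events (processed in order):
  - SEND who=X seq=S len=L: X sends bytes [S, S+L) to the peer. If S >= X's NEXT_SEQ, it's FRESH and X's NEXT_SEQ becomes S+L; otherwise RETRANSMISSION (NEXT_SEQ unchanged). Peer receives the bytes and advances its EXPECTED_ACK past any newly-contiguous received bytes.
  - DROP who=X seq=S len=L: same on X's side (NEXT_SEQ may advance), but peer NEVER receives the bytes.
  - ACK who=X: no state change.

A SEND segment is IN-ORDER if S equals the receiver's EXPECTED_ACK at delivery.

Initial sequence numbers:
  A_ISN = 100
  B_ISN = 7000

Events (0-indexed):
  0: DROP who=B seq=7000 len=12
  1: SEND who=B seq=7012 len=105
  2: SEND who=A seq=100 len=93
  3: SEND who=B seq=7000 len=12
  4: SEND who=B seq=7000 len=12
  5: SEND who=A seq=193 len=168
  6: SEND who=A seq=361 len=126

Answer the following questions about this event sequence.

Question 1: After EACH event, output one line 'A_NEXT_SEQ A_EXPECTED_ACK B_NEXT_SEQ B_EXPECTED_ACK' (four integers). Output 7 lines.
100 7000 7012 100
100 7000 7117 100
193 7000 7117 193
193 7117 7117 193
193 7117 7117 193
361 7117 7117 361
487 7117 7117 487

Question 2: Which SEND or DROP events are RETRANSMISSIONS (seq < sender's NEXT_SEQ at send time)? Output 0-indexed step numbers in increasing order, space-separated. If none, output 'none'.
Step 0: DROP seq=7000 -> fresh
Step 1: SEND seq=7012 -> fresh
Step 2: SEND seq=100 -> fresh
Step 3: SEND seq=7000 -> retransmit
Step 4: SEND seq=7000 -> retransmit
Step 5: SEND seq=193 -> fresh
Step 6: SEND seq=361 -> fresh

Answer: 3 4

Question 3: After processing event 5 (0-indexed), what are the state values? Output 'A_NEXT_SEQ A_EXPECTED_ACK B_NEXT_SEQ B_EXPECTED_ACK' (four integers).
After event 0: A_seq=100 A_ack=7000 B_seq=7012 B_ack=100
After event 1: A_seq=100 A_ack=7000 B_seq=7117 B_ack=100
After event 2: A_seq=193 A_ack=7000 B_seq=7117 B_ack=193
After event 3: A_seq=193 A_ack=7117 B_seq=7117 B_ack=193
After event 4: A_seq=193 A_ack=7117 B_seq=7117 B_ack=193
After event 5: A_seq=361 A_ack=7117 B_seq=7117 B_ack=361

361 7117 7117 361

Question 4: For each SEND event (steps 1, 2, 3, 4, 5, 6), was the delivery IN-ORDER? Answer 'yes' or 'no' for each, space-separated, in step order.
Step 1: SEND seq=7012 -> out-of-order
Step 2: SEND seq=100 -> in-order
Step 3: SEND seq=7000 -> in-order
Step 4: SEND seq=7000 -> out-of-order
Step 5: SEND seq=193 -> in-order
Step 6: SEND seq=361 -> in-order

Answer: no yes yes no yes yes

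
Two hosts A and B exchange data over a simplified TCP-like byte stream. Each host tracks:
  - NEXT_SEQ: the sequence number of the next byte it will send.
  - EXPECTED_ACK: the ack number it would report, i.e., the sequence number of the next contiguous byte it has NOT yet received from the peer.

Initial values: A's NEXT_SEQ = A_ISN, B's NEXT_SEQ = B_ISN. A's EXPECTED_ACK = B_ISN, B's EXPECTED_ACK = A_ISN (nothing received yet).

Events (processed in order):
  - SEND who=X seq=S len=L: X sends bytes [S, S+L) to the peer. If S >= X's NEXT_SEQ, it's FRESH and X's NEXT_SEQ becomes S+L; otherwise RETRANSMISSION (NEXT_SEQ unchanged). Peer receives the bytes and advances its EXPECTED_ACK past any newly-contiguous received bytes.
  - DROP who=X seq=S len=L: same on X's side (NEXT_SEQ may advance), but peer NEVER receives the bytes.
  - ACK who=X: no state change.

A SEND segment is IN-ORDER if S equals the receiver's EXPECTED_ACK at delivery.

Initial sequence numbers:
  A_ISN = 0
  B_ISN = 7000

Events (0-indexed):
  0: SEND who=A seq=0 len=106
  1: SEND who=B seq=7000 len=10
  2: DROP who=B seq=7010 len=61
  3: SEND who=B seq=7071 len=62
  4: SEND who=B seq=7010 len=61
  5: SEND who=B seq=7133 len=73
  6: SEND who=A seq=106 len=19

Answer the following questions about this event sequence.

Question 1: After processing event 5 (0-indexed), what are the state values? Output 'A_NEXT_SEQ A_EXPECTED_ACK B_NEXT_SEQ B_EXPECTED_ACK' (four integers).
After event 0: A_seq=106 A_ack=7000 B_seq=7000 B_ack=106
After event 1: A_seq=106 A_ack=7010 B_seq=7010 B_ack=106
After event 2: A_seq=106 A_ack=7010 B_seq=7071 B_ack=106
After event 3: A_seq=106 A_ack=7010 B_seq=7133 B_ack=106
After event 4: A_seq=106 A_ack=7133 B_seq=7133 B_ack=106
After event 5: A_seq=106 A_ack=7206 B_seq=7206 B_ack=106

106 7206 7206 106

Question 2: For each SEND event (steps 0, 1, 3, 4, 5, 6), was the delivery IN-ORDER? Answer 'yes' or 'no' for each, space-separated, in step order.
Answer: yes yes no yes yes yes

Derivation:
Step 0: SEND seq=0 -> in-order
Step 1: SEND seq=7000 -> in-order
Step 3: SEND seq=7071 -> out-of-order
Step 4: SEND seq=7010 -> in-order
Step 5: SEND seq=7133 -> in-order
Step 6: SEND seq=106 -> in-order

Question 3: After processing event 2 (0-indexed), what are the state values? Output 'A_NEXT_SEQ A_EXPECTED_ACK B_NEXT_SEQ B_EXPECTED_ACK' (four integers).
After event 0: A_seq=106 A_ack=7000 B_seq=7000 B_ack=106
After event 1: A_seq=106 A_ack=7010 B_seq=7010 B_ack=106
After event 2: A_seq=106 A_ack=7010 B_seq=7071 B_ack=106

106 7010 7071 106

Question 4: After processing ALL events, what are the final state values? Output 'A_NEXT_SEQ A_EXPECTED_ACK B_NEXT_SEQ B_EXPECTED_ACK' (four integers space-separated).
Answer: 125 7206 7206 125

Derivation:
After event 0: A_seq=106 A_ack=7000 B_seq=7000 B_ack=106
After event 1: A_seq=106 A_ack=7010 B_seq=7010 B_ack=106
After event 2: A_seq=106 A_ack=7010 B_seq=7071 B_ack=106
After event 3: A_seq=106 A_ack=7010 B_seq=7133 B_ack=106
After event 4: A_seq=106 A_ack=7133 B_seq=7133 B_ack=106
After event 5: A_seq=106 A_ack=7206 B_seq=7206 B_ack=106
After event 6: A_seq=125 A_ack=7206 B_seq=7206 B_ack=125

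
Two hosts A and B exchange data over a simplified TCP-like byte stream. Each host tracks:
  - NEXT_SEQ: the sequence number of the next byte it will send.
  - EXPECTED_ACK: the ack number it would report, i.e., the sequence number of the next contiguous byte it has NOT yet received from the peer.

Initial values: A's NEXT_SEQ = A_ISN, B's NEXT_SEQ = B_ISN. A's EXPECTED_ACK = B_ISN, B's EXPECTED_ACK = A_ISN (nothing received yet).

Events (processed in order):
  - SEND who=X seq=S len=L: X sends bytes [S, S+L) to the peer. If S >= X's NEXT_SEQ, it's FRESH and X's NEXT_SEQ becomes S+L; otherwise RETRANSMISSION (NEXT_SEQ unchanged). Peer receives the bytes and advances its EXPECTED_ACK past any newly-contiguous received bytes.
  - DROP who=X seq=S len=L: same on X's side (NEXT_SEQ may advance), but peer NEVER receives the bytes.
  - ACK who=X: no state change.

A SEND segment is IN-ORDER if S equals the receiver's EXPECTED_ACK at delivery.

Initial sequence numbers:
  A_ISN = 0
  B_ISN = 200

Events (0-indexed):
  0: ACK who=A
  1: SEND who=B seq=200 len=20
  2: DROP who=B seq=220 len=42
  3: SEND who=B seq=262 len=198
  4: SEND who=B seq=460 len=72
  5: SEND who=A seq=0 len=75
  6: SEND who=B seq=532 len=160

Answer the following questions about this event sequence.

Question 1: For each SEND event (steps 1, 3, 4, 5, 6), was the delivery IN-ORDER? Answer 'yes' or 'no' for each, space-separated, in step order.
Step 1: SEND seq=200 -> in-order
Step 3: SEND seq=262 -> out-of-order
Step 4: SEND seq=460 -> out-of-order
Step 5: SEND seq=0 -> in-order
Step 6: SEND seq=532 -> out-of-order

Answer: yes no no yes no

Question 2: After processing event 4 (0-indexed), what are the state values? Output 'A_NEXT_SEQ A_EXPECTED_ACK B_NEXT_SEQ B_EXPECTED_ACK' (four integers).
After event 0: A_seq=0 A_ack=200 B_seq=200 B_ack=0
After event 1: A_seq=0 A_ack=220 B_seq=220 B_ack=0
After event 2: A_seq=0 A_ack=220 B_seq=262 B_ack=0
After event 3: A_seq=0 A_ack=220 B_seq=460 B_ack=0
After event 4: A_seq=0 A_ack=220 B_seq=532 B_ack=0

0 220 532 0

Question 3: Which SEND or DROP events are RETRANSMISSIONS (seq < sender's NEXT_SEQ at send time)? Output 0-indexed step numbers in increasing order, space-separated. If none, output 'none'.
Step 1: SEND seq=200 -> fresh
Step 2: DROP seq=220 -> fresh
Step 3: SEND seq=262 -> fresh
Step 4: SEND seq=460 -> fresh
Step 5: SEND seq=0 -> fresh
Step 6: SEND seq=532 -> fresh

Answer: none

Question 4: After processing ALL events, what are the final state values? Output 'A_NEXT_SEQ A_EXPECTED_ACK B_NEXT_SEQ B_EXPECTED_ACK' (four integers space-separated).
After event 0: A_seq=0 A_ack=200 B_seq=200 B_ack=0
After event 1: A_seq=0 A_ack=220 B_seq=220 B_ack=0
After event 2: A_seq=0 A_ack=220 B_seq=262 B_ack=0
After event 3: A_seq=0 A_ack=220 B_seq=460 B_ack=0
After event 4: A_seq=0 A_ack=220 B_seq=532 B_ack=0
After event 5: A_seq=75 A_ack=220 B_seq=532 B_ack=75
After event 6: A_seq=75 A_ack=220 B_seq=692 B_ack=75

Answer: 75 220 692 75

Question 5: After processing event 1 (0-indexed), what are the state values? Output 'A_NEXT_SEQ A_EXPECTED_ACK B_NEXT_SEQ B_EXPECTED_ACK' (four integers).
After event 0: A_seq=0 A_ack=200 B_seq=200 B_ack=0
After event 1: A_seq=0 A_ack=220 B_seq=220 B_ack=0

0 220 220 0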